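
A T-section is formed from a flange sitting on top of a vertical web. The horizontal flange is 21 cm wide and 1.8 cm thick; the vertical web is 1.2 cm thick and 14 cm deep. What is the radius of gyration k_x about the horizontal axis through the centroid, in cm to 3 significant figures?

Decompose the section into non-overlapping parts with the origin at the bottom-left of its bounding rectangle.
Flange: 21 × 1.8, A = 37.8 cm², y = 14.9 cm, Ī = 10.206 cm⁴.
Web: 1.2 × 14, A = 16.8 cm², y = 7 cm, Ī = 274.4 cm⁴.
Centroid: ȳ = ΣA·y / ΣA = 12.469 cm.
Transfer each piece to the horizontal axis through the centroid using Ī + A·d² with d = y − 12.469:
  flange: d = 2.4308 cm → contributes +233.55 cm⁴
  web: d = -5.4692 cm → contributes +776.93 cm⁴
Total I = 1010.5 cm⁴.
Radius of gyration: k = √(I/A) = √(1010.5 / 54.6) = 4.302 cm.

k_x ≈ 4.30 cm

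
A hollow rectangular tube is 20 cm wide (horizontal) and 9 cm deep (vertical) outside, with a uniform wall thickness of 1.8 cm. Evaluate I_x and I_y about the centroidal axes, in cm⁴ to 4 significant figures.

I_x ≈ 999.8 cm⁴, I_y ≈ 4015 cm⁴

Break the section into simple shapes (no overlaps), measuring from the bottom-left corner of the bounding box.
Outer rectangle: 20 × 9, A = 180 cm², y = 4.5 cm, Ī = 1 215 cm⁴.
Inner void (subtracted): 16.4 × 5.4, A = 88.56 cm², y = 4.5 cm, Ī = 215.201 cm⁴.
By symmetry the centroid is at mid-height, ȳ = 4.5 cm.
All pieces are centred on the centroidal x-axis, so I = ΣĪ (holes subtracted) = 999.799 cm⁴.
Repeating about the centroidal y-axis gives I_y = 4015.08 cm⁴.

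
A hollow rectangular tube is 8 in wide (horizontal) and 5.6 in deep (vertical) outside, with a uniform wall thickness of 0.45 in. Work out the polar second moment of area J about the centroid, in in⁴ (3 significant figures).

Break the section into simple shapes (no overlaps), measuring from the bottom-left corner of the bounding box.
Outer rectangle: 8 × 5.6, A = 44.8 in², y = 2.8 in, Ī = 117.08 in⁴.
Inner void (subtracted): 7.1 × 4.7, A = 33.37 in², y = 2.8 in, Ī = 61.429 in⁴.
By symmetry the centroid is at mid-height, ȳ = 2.8 in.
All pieces are centred on the centroidal x-axis, so I = ΣĪ (holes subtracted) = 55.649 in⁴.
Repeating about the centroidal y-axis gives I_y = 98.752 in⁴.
Polar second moment: J = I_x + I_y = 154.4 in⁴.

J ≈ 154 in⁴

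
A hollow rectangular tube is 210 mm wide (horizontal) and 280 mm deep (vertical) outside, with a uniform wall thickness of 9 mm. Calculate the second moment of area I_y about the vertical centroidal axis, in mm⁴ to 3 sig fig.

Break the section into simple shapes (no overlaps), measuring from the bottom-left corner of the bounding box.
Outer rectangle: 210 × 280, A = 58 800 mm², x = 105 mm, Ī = 216 090 000 mm⁴.
Inner void (subtracted): 192 × 262, A = 50 304 mm², x = 105 mm, Ī = 154 533 888 mm⁴.
By symmetry the centroid is at mid-width, x̄ = 105 mm.
All pieces are centred on the vertical centroidal axis, so I = ΣĪ (holes subtracted) = 61 556 112 mm⁴.

I_y ≈ 6.16 × 10⁷ mm⁴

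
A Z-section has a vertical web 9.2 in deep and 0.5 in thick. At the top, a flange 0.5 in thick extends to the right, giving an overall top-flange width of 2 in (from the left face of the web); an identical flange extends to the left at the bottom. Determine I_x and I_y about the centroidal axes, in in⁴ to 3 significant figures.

I_x ≈ 60.9 in⁴, I_y ≈ 1.88 in⁴

Break the section into simple shapes (no overlaps), measuring from the bottom-left corner of the bounding box.
Web: 0.5 × 9.2, A = 4.6 in², y = 4.6 in, Ī = 32.445 in⁴.
Top flange (beyond web): 1.5 × 0.5, A = 0.75 in², y = 8.95 in, Ī = 0.015625 in⁴.
Bottom flange (beyond web): 1.5 × 0.5, A = 0.75 in², y = 0.25 in, Ī = 0.015625 in⁴.
Centroid: ȳ = ΣA·y / ΣA = 4.6 in.
Transfer each piece to the centroidal x-axis using Ī + A·d² with d = y − 4.6:
  web: d = 0 in → contributes +32.445 in⁴
  top flange (beyond web): d = 4.35 in → contributes +14.208 in⁴
  bottom flange (beyond web): d = -4.35 in → contributes +14.208 in⁴
Total I = 60.86 in⁴.
For the y-axis: x̄ = 1.75 in.
Repeating about the centroidal y-axis gives I_y = 1.8771 in⁴.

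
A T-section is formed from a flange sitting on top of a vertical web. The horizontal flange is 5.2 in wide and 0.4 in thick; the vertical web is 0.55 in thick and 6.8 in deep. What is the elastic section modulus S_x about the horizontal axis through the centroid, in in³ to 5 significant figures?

Treat the section as a set of non-overlapping primitives; coordinates are from the bounding-box lower-left.
Flange: 5.2 × 0.4, A = 2.08 in², y = 7 in, Ī = 0.02773333 in⁴.
Web: 0.55 × 6.8, A = 3.74 in², y = 3.4 in, Ī = 14.41147 in⁴.
Centroid: ȳ = ΣA·y / ΣA = 4.686598 in.
Transfer each piece to the horizontal axis through the centroid using Ī + A·d² with d = y − 4.686598:
  flange: d = 2.313402 in → contributes +11.15954 in⁴
  web: d = -1.286598 in → contributes +20.60242 in⁴
Total I = 31.76195 in⁴.
Extreme fibre distance c = 4.686598 in; S = I/c = 6.777188 in³.

S_x ≈ 6.7772 in³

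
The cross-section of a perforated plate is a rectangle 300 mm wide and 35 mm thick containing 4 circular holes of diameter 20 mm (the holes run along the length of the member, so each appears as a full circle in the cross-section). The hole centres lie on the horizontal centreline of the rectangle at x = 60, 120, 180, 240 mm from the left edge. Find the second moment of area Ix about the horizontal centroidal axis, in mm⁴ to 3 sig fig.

Split into non-overlapping primitives; take the origin at the lower-left of the bounding box.
Plate: 300 × 35, A = 10 500 mm², y = 17.5 mm, Ī = 1 071 875 mm⁴.
Hole 1 (subtracted): ⌀20, A = 314.16 mm², y = 17.5 mm, Ī = 7 854 mm⁴.
Hole 2 (subtracted): ⌀20, A = 314.16 mm², y = 17.5 mm, Ī = 7 854 mm⁴.
Hole 3 (subtracted): ⌀20, A = 314.16 mm², y = 17.5 mm, Ī = 7 854 mm⁴.
Hole 4 (subtracted): ⌀20, A = 314.16 mm², y = 17.5 mm, Ī = 7 854 mm⁴.
By symmetry the centroid is at mid-height, ȳ = 17.5 mm.
All pieces are centred on the horizontal centroidal axis, so I = ΣĪ (holes subtracted) = 1 040 459 mm⁴.

Ix ≈ 1.04 × 10⁶ mm⁴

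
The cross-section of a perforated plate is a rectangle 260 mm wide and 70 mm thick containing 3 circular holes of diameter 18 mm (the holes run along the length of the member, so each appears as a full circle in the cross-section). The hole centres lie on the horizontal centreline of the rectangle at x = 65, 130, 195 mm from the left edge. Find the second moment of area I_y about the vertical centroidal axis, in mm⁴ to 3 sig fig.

Decompose the section into non-overlapping parts with the origin at the bottom-left of its bounding rectangle.
Plate: 260 × 70, A = 18 200 mm², x = 130 mm, Ī = 102 526 667 mm⁴.
Hole 1 (subtracted): ⌀18, A = 254.47 mm², x = 65 mm, Ī = 5 153 mm⁴.
Hole 2 (subtracted): ⌀18, A = 254.47 mm², x = 130 mm, Ī = 5 153 mm⁴.
Hole 3 (subtracted): ⌀18, A = 254.47 mm², x = 195 mm, Ī = 5 153 mm⁴.
By symmetry the centroid is at mid-width, x̄ = 130 mm.
Transfer each piece to the vertical centroidal axis using Ī + A·d² with d = x − 130:
  plate: d = 0 mm → contributes +102 526 667 mm⁴
  hole 1: d = -65 mm → contributes −1 080 285 mm⁴
  hole 2: d = 0 mm → contributes −5 153 mm⁴
  hole 3: d = 65 mm → contributes −1 080 285 mm⁴
Total I = 100 360 945 mm⁴.

I_y ≈ 1.00 × 10⁸ mm⁴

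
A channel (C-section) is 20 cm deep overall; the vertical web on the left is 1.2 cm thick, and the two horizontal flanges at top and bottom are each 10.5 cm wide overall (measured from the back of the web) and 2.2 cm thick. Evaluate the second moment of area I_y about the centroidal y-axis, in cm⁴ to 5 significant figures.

Treat the section as a set of non-overlapping primitives; coordinates are from the bounding-box lower-left.
Web: 1.2 × 20, A = 24 cm², x = 0.6 cm, Ī = 2.88 cm⁴.
Top flange (beyond web): 9.3 × 2.2, A = 20.46 cm², x = 5.85 cm, Ī = 147.4655 cm⁴.
Bottom flange (beyond web): 9.3 × 2.2, A = 20.46 cm², x = 5.85 cm, Ī = 147.4655 cm⁴.
Centroid: x̄ = ΣA·x / ΣA = 3.90915 cm.
Transfer each piece to the centroidal y-axis using Ī + A·d² with d = x − 3.90915:
  web: d = -3.30915 cm → contributes +265.6913 cm⁴
  top flange (beyond web): d = 1.94085 cm → contributes +224.5362 cm⁴
  bottom flange (beyond web): d = 1.94085 cm → contributes +224.5362 cm⁴
Total I = 714.7638 cm⁴.

I_y ≈ 714.76 cm⁴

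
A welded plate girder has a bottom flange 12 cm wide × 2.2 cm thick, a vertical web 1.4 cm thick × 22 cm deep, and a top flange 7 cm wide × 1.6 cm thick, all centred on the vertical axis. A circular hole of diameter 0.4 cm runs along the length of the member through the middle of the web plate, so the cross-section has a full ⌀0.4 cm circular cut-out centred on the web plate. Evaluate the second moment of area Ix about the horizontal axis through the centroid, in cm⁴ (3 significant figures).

Split into non-overlapping primitives; take the origin at the lower-left of the bounding box.
Bottom plate: 12 × 2.2, A = 26.4 cm², y = 1.1 cm, Ī = 10.648 cm⁴.
Web plate: 1.4 × 22, A = 30.8 cm², y = 13.2 cm, Ī = 1242.3 cm⁴.
Top plate: 7 × 1.6, A = 11.2 cm², y = 25 cm, Ī = 2.3893 cm⁴.
Hole (subtracted): ⌀0.4, A = 0.12566 cm², y = 13.2 cm, Ī = 0.0012566 cm⁴.
Centroid: ȳ = ΣA·y / ΣA = 10.457 cm.
Transfer each piece to the horizontal axis through the centroid using Ī + A·d² with d = y − 10.457:
  bottom plate: d = -9.3569 cm → contributes +2 322 cm⁴
  web plate: d = 2.7431 cm → contributes +1 474 cm⁴
  top plate: d = 14.543 cm → contributes +2371.2 cm⁴
  hole: d = 2.7431 cm → contributes −0.94679 cm⁴
Total I = 6166.3 cm⁴.

Ix ≈ 6170 cm⁴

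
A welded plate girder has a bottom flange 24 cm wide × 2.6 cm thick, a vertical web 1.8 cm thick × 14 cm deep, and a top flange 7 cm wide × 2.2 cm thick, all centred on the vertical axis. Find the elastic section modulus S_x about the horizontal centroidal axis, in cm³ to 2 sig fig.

Break the section into simple shapes (no overlaps), measuring from the bottom-left corner of the bounding box.
Bottom plate: 24 × 2.6, A = 62.4 cm², y = 1.3 cm, Ī = 35.15 cm⁴.
Web plate: 1.8 × 14, A = 25.2 cm², y = 9.6 cm, Ī = 411.6 cm⁴.
Top plate: 7 × 2.2, A = 15.4 cm², y = 17.7 cm, Ī = 6.211 cm⁴.
Centroid: ȳ = ΣA·y / ΣA = 5.783 cm.
Transfer each piece to the horizontal centroidal axis using Ī + A·d² with d = y − 5.783:
  bottom plate: d = -4.483 cm → contributes +1 289 cm⁴
  web plate: d = 3.817 cm → contributes +778.8 cm⁴
  top plate: d = 11.92 cm → contributes +2 193 cm⁴
Total I = 4 261 cm⁴.
Extreme fibre distance c = 13.02 cm; S = I/c = 327.4 cm³.

S_x ≈ 330 cm³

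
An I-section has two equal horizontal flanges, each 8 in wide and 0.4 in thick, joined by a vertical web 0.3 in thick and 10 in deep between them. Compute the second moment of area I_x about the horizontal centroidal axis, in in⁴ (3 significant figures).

I_x ≈ 198 in⁴

Break the section into simple shapes (no overlaps), measuring from the bottom-left corner of the bounding box.
Bottom flange: 8 × 0.4, A = 3.2 in², y = 0.2 in, Ī = 0.042667 in⁴.
Web: 0.3 × 10, A = 3 in², y = 5.4 in, Ī = 25 in⁴.
Top flange: 8 × 0.4, A = 3.2 in², y = 10.6 in, Ī = 0.042667 in⁴.
By symmetry the centroid is at mid-height, ȳ = 5.4 in.
Transfer each piece to the horizontal centroidal axis using Ī + A·d² with d = y − 5.4:
  bottom flange: d = -5.2 in → contributes +86.571 in⁴
  web: d = 0 in → contributes +25 in⁴
  top flange: d = 5.2 in → contributes +86.571 in⁴
Total I = 198.14 in⁴.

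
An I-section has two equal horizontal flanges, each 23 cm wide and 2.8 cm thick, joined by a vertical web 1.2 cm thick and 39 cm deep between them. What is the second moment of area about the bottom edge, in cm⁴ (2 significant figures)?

Treat the section as a set of non-overlapping primitives; coordinates are from the bounding-box lower-left.
Bottom flange: 23 × 2.8, A = 64.4 cm², y = 1.4 cm, Ī = 42.07 cm⁴.
Web: 1.2 × 39, A = 46.8 cm², y = 22.3 cm, Ī = 5 932 cm⁴.
Top flange: 23 × 2.8, A = 64.4 cm², y = 43.2 cm, Ī = 42.07 cm⁴.
Transfer each piece to the base of the section using Ī + A·d² with d = y − 0:
  bottom flange: d = 1.4 cm → contributes +168.3 cm⁴
  web: d = 22.3 cm → contributes +29 205 cm⁴
  top flange: d = 43.2 cm → contributes +120 228 cm⁴
Total I = 149 601 cm⁴.

I_base ≈ 1.5 × 10⁵ cm⁴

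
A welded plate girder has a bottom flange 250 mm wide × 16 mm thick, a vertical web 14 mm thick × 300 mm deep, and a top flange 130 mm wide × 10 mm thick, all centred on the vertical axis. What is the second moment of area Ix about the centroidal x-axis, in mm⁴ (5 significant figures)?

Ix ≈ 1.4318 × 10⁸ mm⁴

Decompose the section into non-overlapping parts with the origin at the bottom-left of its bounding rectangle.
Bottom plate: 250 × 16, A = 4 000 mm², y = 8 mm, Ī = 85333.33 mm⁴.
Web plate: 14 × 300, A = 4 200 mm², y = 166 mm, Ī = 31 500 000 mm⁴.
Top plate: 130 × 10, A = 1 300 mm², y = 321 mm, Ī = 10833.33 mm⁴.
Centroid: ȳ = ΣA·y / ΣA = 120.6842 mm.
Transfer each piece to the centroidal x-axis using Ī + A·d² with d = y − 120.6842:
  bottom plate: d = -112.6842 mm → contributes +50 876 259 mm⁴
  web plate: d = 45.31579 mm → contributes +40 124 787 mm⁴
  top plate: d = 200.3158 mm → contributes +52 175 173 mm⁴
Total I = 143 176 219 mm⁴.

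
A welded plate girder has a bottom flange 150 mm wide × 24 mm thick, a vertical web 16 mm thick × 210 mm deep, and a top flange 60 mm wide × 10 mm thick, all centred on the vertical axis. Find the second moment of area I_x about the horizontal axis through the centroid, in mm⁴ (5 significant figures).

I_x ≈ 5.2377 × 10⁷ mm⁴

Break the section into simple shapes (no overlaps), measuring from the bottom-left corner of the bounding box.
Bottom plate: 150 × 24, A = 3 600 mm², y = 12 mm, Ī = 172 800 mm⁴.
Web plate: 16 × 210, A = 3 360 mm², y = 129 mm, Ī = 12 348 000 mm⁴.
Top plate: 60 × 10, A = 600 mm², y = 239 mm, Ī = 5 000 mm⁴.
Centroid: ȳ = ΣA·y / ΣA = 82.01587 mm.
Transfer each piece to the horizontal axis through the centroid using Ī + A·d² with d = y − 82.01587:
  bottom plate: d = -70.01587 mm → contributes +17 820 801 mm⁴
  web plate: d = 46.98413 mm → contributes +19 765 228 mm⁴
  top plate: d = 156.9841 mm → contributes +14 791 410 mm⁴
Total I = 52 377 438 mm⁴.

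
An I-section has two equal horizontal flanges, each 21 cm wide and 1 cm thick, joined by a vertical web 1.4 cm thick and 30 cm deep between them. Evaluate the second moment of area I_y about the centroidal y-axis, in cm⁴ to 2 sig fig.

I_y ≈ 1600 cm⁴

Split into non-overlapping primitives; take the origin at the lower-left of the bounding box.
Bottom flange: 21 × 1, A = 21 cm², x = 10.5 cm, Ī = 771.8 cm⁴.
Web: 1.4 × 30, A = 42 cm², x = 10.5 cm, Ī = 6.86 cm⁴.
Top flange: 21 × 1, A = 21 cm², x = 10.5 cm, Ī = 771.8 cm⁴.
By symmetry the centroid is at mid-width, x̄ = 10.5 cm.
All pieces are centred on the centroidal y-axis, so I = ΣĪ = 1 550 cm⁴.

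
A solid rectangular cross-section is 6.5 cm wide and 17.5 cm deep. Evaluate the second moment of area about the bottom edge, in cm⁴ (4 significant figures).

The section: 6.5 × 17.5, A = 113.75 cm², y = 8.75 cm, Ī = 2902.99 cm⁴.
Transfer it to the base of the section using Ī + A·d² with d = y − 0:
  the section: d = 8.75 cm → contributes +11 612 cm⁴
Total I = 11 612 cm⁴.

I_base ≈ 1.161 × 10⁴ cm⁴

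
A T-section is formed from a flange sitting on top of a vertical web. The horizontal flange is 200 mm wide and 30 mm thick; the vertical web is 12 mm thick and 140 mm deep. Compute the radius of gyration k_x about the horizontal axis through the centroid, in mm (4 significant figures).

Break the section into simple shapes (no overlaps), measuring from the bottom-left corner of the bounding box.
Flange: 200 × 30, A = 6 000 mm², y = 155 mm, Ī = 450 000 mm⁴.
Web: 12 × 140, A = 1 680 mm², y = 70 mm, Ī = 2 744 000 mm⁴.
Centroid: ȳ = ΣA·y / ΣA = 136.406 mm.
Transfer each piece to the horizontal axis through the centroid using Ī + A·d² with d = y − 136.406:
  flange: d = 18.5938 mm → contributes +2 524 365 mm⁴
  web: d = -66.4063 mm → contributes +10 152 447 mm⁴
Total I = 12 676 813 mm⁴.
Radius of gyration: k = √(I/A) = √(12 676 813 / 7 680) = 40.6279 mm.

k_x ≈ 40.63 mm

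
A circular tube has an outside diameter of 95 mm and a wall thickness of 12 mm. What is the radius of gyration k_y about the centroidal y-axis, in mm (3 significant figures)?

k_y ≈ 29.7 mm

Decompose the section into non-overlapping parts with the origin at the bottom-left of its bounding rectangle.
Outer circle: ⌀95, A = 7088.2 mm², x = 47.5 mm, Ī = 3 998 198 mm⁴.
Bore (subtracted): ⌀71, A = 3959.2 mm², x = 47.5 mm, Ī = 1 247 393 mm⁴.
By symmetry the centroid is at mid-width, x̄ = 47.5 mm.
All pieces are centred on the centroidal y-axis, so I = ΣĪ (holes subtracted) = 2 750 805 mm⁴.
Radius of gyration: k = √(I/A) = √(2 750 805 / 3 129) = 29.65 mm.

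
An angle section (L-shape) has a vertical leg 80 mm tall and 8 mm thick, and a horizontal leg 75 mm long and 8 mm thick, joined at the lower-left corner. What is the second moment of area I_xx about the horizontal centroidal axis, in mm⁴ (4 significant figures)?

Split into non-overlapping primitives; take the origin at the lower-left of the bounding box.
Vertical leg: 8 × 80, A = 640 mm², y = 40 mm, Ī = 341 333 mm⁴.
Horizontal leg (remainder): 67 × 8, A = 536 mm², y = 4 mm, Ī = 2858.67 mm⁴.
Centroid: ȳ = ΣA·y / ΣA = 23.5918 mm.
Transfer each piece to the horizontal centroidal axis using Ī + A·d² with d = y − 23.5918:
  vertical leg: d = 16.4082 mm → contributes +513 639 mm⁴
  horizontal leg (remainder): d = -19.5918 mm → contributes +208 597 mm⁴
Total I = 722 236 mm⁴.

I_xx ≈ 7.222 × 10⁵ mm⁴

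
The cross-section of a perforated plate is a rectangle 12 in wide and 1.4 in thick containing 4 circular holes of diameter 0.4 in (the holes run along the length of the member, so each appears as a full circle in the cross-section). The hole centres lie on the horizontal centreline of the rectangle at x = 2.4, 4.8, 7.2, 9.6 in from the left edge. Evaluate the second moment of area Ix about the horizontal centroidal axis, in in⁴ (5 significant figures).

Split into non-overlapping primitives; take the origin at the lower-left of the bounding box.
Plate: 12 × 1.4, A = 16.8 in², y = 0.7 in, Ī = 2.744 in⁴.
Hole 1 (subtracted): ⌀0.4, A = 0.1256637 in², y = 0.7 in, Ī = 0.001256637 in⁴.
Hole 2 (subtracted): ⌀0.4, A = 0.1256637 in², y = 0.7 in, Ī = 0.001256637 in⁴.
Hole 3 (subtracted): ⌀0.4, A = 0.1256637 in², y = 0.7 in, Ī = 0.001256637 in⁴.
Hole 4 (subtracted): ⌀0.4, A = 0.1256637 in², y = 0.7 in, Ī = 0.001256637 in⁴.
By symmetry the centroid is at mid-height, ȳ = 0.7 in.
All pieces are centred on the horizontal centroidal axis, so I = ΣĪ (holes subtracted) = 2.738973 in⁴.

Ix ≈ 2.7390 in⁴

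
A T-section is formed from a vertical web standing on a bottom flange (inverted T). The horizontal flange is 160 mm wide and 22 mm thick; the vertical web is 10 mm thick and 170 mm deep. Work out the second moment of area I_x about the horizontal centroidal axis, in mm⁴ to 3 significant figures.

I_x ≈ 1.48 × 10⁷ mm⁴

Decompose the section into non-overlapping parts with the origin at the bottom-left of its bounding rectangle.
Flange: 160 × 22, A = 3 520 mm², y = 11 mm, Ī = 141 973 mm⁴.
Web: 10 × 170, A = 1 700 mm², y = 107 mm, Ī = 4 094 167 mm⁴.
Centroid: ȳ = ΣA·y / ΣA = 42.264 mm.
Transfer each piece to the horizontal centroidal axis using Ī + A·d² with d = y − 42.264:
  flange: d = -31.264 mm → contributes +3 582 635 mm⁴
  web: d = 64.736 mm → contributes +11 218 360 mm⁴
Total I = 14 800 995 mm⁴.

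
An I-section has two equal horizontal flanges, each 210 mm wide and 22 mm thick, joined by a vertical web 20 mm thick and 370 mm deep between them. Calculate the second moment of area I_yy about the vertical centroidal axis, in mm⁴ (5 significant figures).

I_yy ≈ 3.4204 × 10⁷ mm⁴

Treat the section as a set of non-overlapping primitives; coordinates are from the bounding-box lower-left.
Bottom flange: 210 × 22, A = 4 620 mm², x = 105 mm, Ī = 16 978 500 mm⁴.
Web: 20 × 370, A = 7 400 mm², x = 105 mm, Ī = 246666.7 mm⁴.
Top flange: 210 × 22, A = 4 620 mm², x = 105 mm, Ī = 16 978 500 mm⁴.
By symmetry the centroid is at mid-width, x̄ = 105 mm.
All pieces are centred on the vertical centroidal axis, so I = ΣĪ = 34 203 667 mm⁴.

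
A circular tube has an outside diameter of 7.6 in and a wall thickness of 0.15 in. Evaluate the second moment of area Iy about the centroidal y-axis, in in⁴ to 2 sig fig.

Iy ≈ 24 in⁴

Split into non-overlapping primitives; take the origin at the lower-left of the bounding box.
Outer circle: ⌀7.6, A = 45.36 in², x = 3.8 in, Ī = 163.8 in⁴.
Bore (subtracted): ⌀7.3, A = 41.85 in², x = 3.8 in, Ī = 139.4 in⁴.
By symmetry the centroid is at mid-width, x̄ = 3.8 in.
All pieces are centred on the centroidal y-axis, so I = ΣĪ (holes subtracted) = 24.37 in⁴.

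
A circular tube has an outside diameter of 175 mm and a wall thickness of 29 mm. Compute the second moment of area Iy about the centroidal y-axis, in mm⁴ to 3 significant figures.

Treat the section as a set of non-overlapping primitives; coordinates are from the bounding-box lower-left.
Outer circle: ⌀175, A = 24 053 mm², x = 87.5 mm, Ī = 46 038 598 mm⁴.
Bore (subtracted): ⌀117, A = 10 751 mm², x = 87.5 mm, Ī = 9 198 422 mm⁴.
By symmetry the centroid is at mid-width, x̄ = 87.5 mm.
All pieces are centred on the centroidal y-axis, so I = ΣĪ (holes subtracted) = 36 840 176 mm⁴.

Iy ≈ 3.68 × 10⁷ mm⁴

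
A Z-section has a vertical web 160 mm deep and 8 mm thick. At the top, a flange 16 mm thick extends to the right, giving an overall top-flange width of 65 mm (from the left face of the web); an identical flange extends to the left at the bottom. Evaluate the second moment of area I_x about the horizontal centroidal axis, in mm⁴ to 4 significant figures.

Break the section into simple shapes (no overlaps), measuring from the bottom-left corner of the bounding box.
Web: 8 × 160, A = 1 280 mm², y = 80 mm, Ī = 2 730 667 mm⁴.
Top flange (beyond web): 57 × 16, A = 912 mm², y = 152 mm, Ī = 19 456 mm⁴.
Bottom flange (beyond web): 57 × 16, A = 912 mm², y = 8 mm, Ī = 19 456 mm⁴.
Centroid: ȳ = ΣA·y / ΣA = 80 mm.
Transfer each piece to the horizontal centroidal axis using Ī + A·d² with d = y − 80:
  web: d = 0 mm → contributes +2 730 667 mm⁴
  top flange (beyond web): d = 72 mm → contributes +4 747 264 mm⁴
  bottom flange (beyond web): d = -72 mm → contributes +4 747 264 mm⁴
Total I = 12 225 195 mm⁴.

I_x ≈ 1.223 × 10⁷ mm⁴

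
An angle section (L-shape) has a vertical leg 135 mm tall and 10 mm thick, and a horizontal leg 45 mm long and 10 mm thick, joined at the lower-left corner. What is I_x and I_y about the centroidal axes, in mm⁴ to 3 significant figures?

I_x ≈ 3.14 × 10⁶ mm⁴, I_y ≈ 1.88 × 10⁵ mm⁴

Decompose the section into non-overlapping parts with the origin at the bottom-left of its bounding rectangle.
Vertical leg: 10 × 135, A = 1 350 mm², y = 67.5 mm, Ī = 2 050 313 mm⁴.
Horizontal leg (remainder): 35 × 10, A = 350 mm², y = 5 mm, Ī = 2916.7 mm⁴.
Centroid: ȳ = ΣA·y / ΣA = 54.632 mm.
Transfer each piece to the centroidal x-axis using Ī + A·d² with d = y − 54.632:
  vertical leg: d = 12.868 mm → contributes +2 273 841 mm⁴
  horizontal leg (remainder): d = -49.632 mm → contributes +865 096 mm⁴
Total I = 3 138 937 mm⁴.
For the y-axis: x̄ = 9.6324 mm.
Repeating about the centroidal y-axis gives I_y = 187 687 mm⁴.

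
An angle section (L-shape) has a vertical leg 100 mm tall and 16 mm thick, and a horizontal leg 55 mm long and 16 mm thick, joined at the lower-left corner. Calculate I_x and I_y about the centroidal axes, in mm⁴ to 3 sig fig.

Treat the section as a set of non-overlapping primitives; coordinates are from the bounding-box lower-left.
Vertical leg: 16 × 100, A = 1 600 mm², y = 50 mm, Ī = 1 333 333 mm⁴.
Horizontal leg (remainder): 39 × 16, A = 624 mm², y = 8 mm, Ī = 13 312 mm⁴.
Centroid: ȳ = ΣA·y / ΣA = 38.216 mm.
Transfer each piece to the centroidal x-axis using Ī + A·d² with d = y − 38.216:
  vertical leg: d = 11.784 mm → contributes +1 555 520 mm⁴
  horizontal leg (remainder): d = -30.216 mm → contributes +583 022 mm⁴
Total I = 2 138 542 mm⁴.
For the y-axis: x̄ = 15.716 mm.
Repeating about the centroidal y-axis gives I_y = 452 722 mm⁴.

I_x ≈ 2.14 × 10⁶ mm⁴, I_y ≈ 4.53 × 10⁵ mm⁴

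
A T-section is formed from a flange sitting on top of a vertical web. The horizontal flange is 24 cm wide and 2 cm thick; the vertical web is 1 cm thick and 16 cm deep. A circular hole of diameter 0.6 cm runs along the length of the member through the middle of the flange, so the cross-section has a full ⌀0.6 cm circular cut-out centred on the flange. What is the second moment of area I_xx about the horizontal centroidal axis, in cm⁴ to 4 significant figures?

I_xx ≈ 1328 cm⁴

Break the section into simple shapes (no overlaps), measuring from the bottom-left corner of the bounding box.
Flange: 24 × 2, A = 48 cm², y = 17 cm, Ī = 16 cm⁴.
Web: 1 × 16, A = 16 cm², y = 8 cm, Ī = 341.333 cm⁴.
Hole (subtracted): ⌀0.6, A = 0.282743 cm², y = 17 cm, Ī = 0.00636173 cm⁴.
Centroid: ȳ = ΣA·y / ΣA = 14.74 cm.
Transfer each piece to the horizontal centroidal axis using Ī + A·d² with d = y − 14.74:
  flange: d = 2.25998 cm → contributes +261.161 cm⁴
  web: d = -6.74002 cm → contributes +1068.18 cm⁴
  hole: d = 2.25998 cm → contributes −1.45048 cm⁴
Total I = 1327.89 cm⁴.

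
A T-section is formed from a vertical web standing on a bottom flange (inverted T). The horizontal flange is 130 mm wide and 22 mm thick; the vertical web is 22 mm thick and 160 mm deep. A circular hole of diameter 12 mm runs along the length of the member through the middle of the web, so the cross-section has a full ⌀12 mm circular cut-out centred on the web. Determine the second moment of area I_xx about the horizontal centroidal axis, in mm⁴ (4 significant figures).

Treat the section as a set of non-overlapping primitives; coordinates are from the bounding-box lower-left.
Flange: 130 × 22, A = 2 860 mm², y = 11 mm, Ī = 115 353 mm⁴.
Web: 22 × 160, A = 3 520 mm², y = 102 mm, Ī = 7 509 333 mm⁴.
Hole (subtracted): ⌀12, A = 113.097 mm², y = 102 mm, Ī = 1017.88 mm⁴.
Centroid: ȳ = ΣA·y / ΣA = 60.4707 mm.
Transfer each piece to the horizontal centroidal axis using Ī + A·d² with d = y − 60.4707:
  flange: d = -49.4707 mm → contributes +7 114 778 mm⁴
  web: d = 41.5293 mm → contributes +13 580 213 mm⁴
  hole: d = 41.5293 mm → contributes −196 075 mm⁴
Total I = 20 498 917 mm⁴.

I_xx ≈ 2.050 × 10⁷ mm⁴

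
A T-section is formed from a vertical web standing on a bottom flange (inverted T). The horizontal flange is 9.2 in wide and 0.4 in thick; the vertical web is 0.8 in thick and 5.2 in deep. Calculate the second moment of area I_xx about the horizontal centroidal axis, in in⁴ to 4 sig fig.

I_xx ≈ 24.73 in⁴

Split into non-overlapping primitives; take the origin at the lower-left of the bounding box.
Flange: 9.2 × 0.4, A = 3.68 in², y = 0.2 in, Ī = 0.0490667 in⁴.
Web: 0.8 × 5.2, A = 4.16 in², y = 3 in, Ī = 9.37387 in⁴.
Centroid: ȳ = ΣA·y / ΣA = 1.68571 in.
Transfer each piece to the horizontal centroidal axis using Ī + A·d² with d = y − 1.68571:
  flange: d = -1.48571 in → contributes +8.1721 in⁴
  web: d = 1.31429 in → contributes +16.5596 in⁴
Total I = 24.7317 in⁴.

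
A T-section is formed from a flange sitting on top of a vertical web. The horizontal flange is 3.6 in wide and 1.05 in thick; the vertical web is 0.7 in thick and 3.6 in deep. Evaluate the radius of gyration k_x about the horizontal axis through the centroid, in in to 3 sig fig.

k_x ≈ 1.34 in

Break the section into simple shapes (no overlaps), measuring from the bottom-left corner of the bounding box.
Flange: 3.6 × 1.05, A = 3.78 in², y = 4.125 in, Ī = 0.34729 in⁴.
Web: 0.7 × 3.6, A = 2.52 in², y = 1.8 in, Ī = 2.7216 in⁴.
Centroid: ȳ = ΣA·y / ΣA = 3.195 in.
Transfer each piece to the horizontal axis through the centroid using Ī + A·d² with d = y − 3.195:
  flange: d = 0.93 in → contributes +3.6166 in⁴
  web: d = -1.395 in → contributes +7.6256 in⁴
Total I = 11.242 in⁴.
Radius of gyration: k = √(I/A) = √(11.242 / 6.3) = 1.3358 in.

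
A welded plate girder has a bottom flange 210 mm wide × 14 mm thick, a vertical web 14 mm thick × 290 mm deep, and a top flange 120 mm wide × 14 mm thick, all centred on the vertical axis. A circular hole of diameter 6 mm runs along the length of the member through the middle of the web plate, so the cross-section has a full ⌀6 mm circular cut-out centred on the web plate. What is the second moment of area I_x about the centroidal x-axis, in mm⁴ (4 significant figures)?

Split into non-overlapping primitives; take the origin at the lower-left of the bounding box.
Bottom plate: 210 × 14, A = 2 940 mm², y = 7 mm, Ī = 48 020 mm⁴.
Web plate: 14 × 290, A = 4 060 mm², y = 159 mm, Ī = 28 453 833 mm⁴.
Top plate: 120 × 14, A = 1 680 mm², y = 311 mm, Ī = 27 440 mm⁴.
Hole (subtracted): ⌀6, A = 28.2743 mm², y = 159 mm, Ī = 63.6173 mm⁴.
Centroid: ȳ = ΣA·y / ΣA = 136.863 mm.
Transfer each piece to the centroidal x-axis using Ī + A·d² with d = y − 136.863:
  bottom plate: d = -129.863 mm → contributes +49 629 639 mm⁴
  web plate: d = 22.1366 mm → contributes +30 443 356 mm⁴
  top plate: d = 174.137 mm → contributes +50 971 027 mm⁴
  hole: d = 22.1366 mm → contributes −13918.9 mm⁴
Total I = 131 030 103 mm⁴.

I_x ≈ 1.310 × 10⁸ mm⁴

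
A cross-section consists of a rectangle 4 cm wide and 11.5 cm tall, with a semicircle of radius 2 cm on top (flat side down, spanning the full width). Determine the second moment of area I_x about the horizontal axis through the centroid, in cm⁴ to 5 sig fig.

Split into non-overlapping primitives; take the origin at the lower-left of the bounding box.
Rectangular body: 4 × 11.5, A = 46 cm², y = 5.75 cm, Ī = 506.9583 cm⁴.
Semicircular cap: semicircle r = 2, A = 6.283185 cm², y = 12.34883 cm, Ī = 1.756111 cm⁴.
Centroid: ȳ = ΣA·y / ΣA = 6.543021 cm.
Transfer each piece to the horizontal axis through the centroid using Ī + A·d² with d = y − 6.543021:
  rectangular body: d = -0.7930207 cm → contributes +535.8869 cm⁴
  semicircular cap: d = 5.805806 cm → contributes +213.5458 cm⁴
Total I = 749.4327 cm⁴.

I_x ≈ 749.43 cm⁴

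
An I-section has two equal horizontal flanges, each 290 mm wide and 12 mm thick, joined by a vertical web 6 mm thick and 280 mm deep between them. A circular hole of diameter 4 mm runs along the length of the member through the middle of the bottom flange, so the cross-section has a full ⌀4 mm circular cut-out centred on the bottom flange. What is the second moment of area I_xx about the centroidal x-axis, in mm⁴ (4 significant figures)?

Decompose the section into non-overlapping parts with the origin at the bottom-left of its bounding rectangle.
Bottom flange: 290 × 12, A = 3 480 mm², y = 6 mm, Ī = 41 760 mm⁴.
Web: 6 × 280, A = 1 680 mm², y = 152 mm, Ī = 10 976 000 mm⁴.
Top flange: 290 × 12, A = 3 480 mm², y = 298 mm, Ī = 41 760 mm⁴.
Hole (subtracted): ⌀4, A = 12.5664 mm², y = 6 mm, Ī = 12.5664 mm⁴.
Centroid: ȳ = ΣA·y / ΣA = 152.213 mm.
Transfer each piece to the centroidal x-axis using Ī + A·d² with d = y − 152.213:
  bottom flange: d = -146.213 mm → contributes +74 437 692 mm⁴
  web: d = -0.212658 mm → contributes +10 976 076 mm⁴
  top flange: d = 145.787 mm → contributes +74 005 503 mm⁴
  hole: d = -146.213 mm → contributes −268 658 mm⁴
Total I = 159 150 613 mm⁴.

I_xx ≈ 1.592 × 10⁸ mm⁴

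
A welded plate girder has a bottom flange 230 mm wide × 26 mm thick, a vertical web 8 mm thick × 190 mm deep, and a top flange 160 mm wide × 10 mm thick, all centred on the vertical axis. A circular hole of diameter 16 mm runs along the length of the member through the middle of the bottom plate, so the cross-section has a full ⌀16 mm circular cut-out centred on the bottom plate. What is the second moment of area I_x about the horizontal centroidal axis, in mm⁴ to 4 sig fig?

Split into non-overlapping primitives; take the origin at the lower-left of the bounding box.
Bottom plate: 230 × 26, A = 5 980 mm², y = 13 mm, Ī = 336 873 mm⁴.
Web plate: 8 × 190, A = 1 520 mm², y = 121 mm, Ī = 4 572 667 mm⁴.
Top plate: 160 × 10, A = 1 600 mm², y = 221 mm, Ī = 13333.3 mm⁴.
Hole (subtracted): ⌀16, A = 201.062 mm², y = 13 mm, Ī = 3216.99 mm⁴.
Centroid: ȳ = ΣA·y / ΣA = 68.8449 mm.
Transfer each piece to the horizontal centroidal axis using Ī + A·d² with d = y − 68.8449:
  bottom plate: d = -55.8449 mm → contributes +18 986 394 mm⁴
  web plate: d = 52.1551 mm → contributes +8 707 307 mm⁴
  top plate: d = 152.155 mm → contributes +37 055 229 mm⁴
  hole: d = -55.8449 mm → contributes −630 259 mm⁴
Total I = 64 118 672 mm⁴.

I_x ≈ 6.412 × 10⁷ mm⁴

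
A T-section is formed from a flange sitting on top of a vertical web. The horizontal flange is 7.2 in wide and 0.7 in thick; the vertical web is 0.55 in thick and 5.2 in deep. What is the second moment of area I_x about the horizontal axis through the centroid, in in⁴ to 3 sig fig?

Decompose the section into non-overlapping parts with the origin at the bottom-left of its bounding rectangle.
Flange: 7.2 × 0.7, A = 5.04 in², y = 5.55 in, Ī = 0.2058 in⁴.
Web: 0.55 × 5.2, A = 2.86 in², y = 2.6 in, Ī = 6.4445 in⁴.
Centroid: ȳ = ΣA·y / ΣA = 4.482 in.
Transfer each piece to the horizontal axis through the centroid using Ī + A·d² with d = y − 4.482:
  flange: d = 1.068 in → contributes +5.9543 in⁴
  web: d = -1.882 in → contributes +16.575 in⁴
Total I = 22.529 in⁴.

I_x ≈ 22.5 in⁴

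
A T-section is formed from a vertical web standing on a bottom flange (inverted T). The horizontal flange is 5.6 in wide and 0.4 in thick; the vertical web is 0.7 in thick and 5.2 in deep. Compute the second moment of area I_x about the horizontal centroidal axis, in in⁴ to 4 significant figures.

Break the section into simple shapes (no overlaps), measuring from the bottom-left corner of the bounding box.
Flange: 5.6 × 0.4, A = 2.24 in², y = 0.2 in, Ī = 0.0298667 in⁴.
Web: 0.7 × 5.2, A = 3.64 in², y = 3 in, Ī = 8.20213 in⁴.
Centroid: ȳ = ΣA·y / ΣA = 1.93333 in.
Transfer each piece to the horizontal centroidal axis using Ī + A·d² with d = y − 1.93333:
  flange: d = -1.73333 in → contributes +6.75982 in⁴
  web: d = 1.06667 in → contributes +12.3436 in⁴
Total I = 19.1035 in⁴.

I_x ≈ 19.10 in⁴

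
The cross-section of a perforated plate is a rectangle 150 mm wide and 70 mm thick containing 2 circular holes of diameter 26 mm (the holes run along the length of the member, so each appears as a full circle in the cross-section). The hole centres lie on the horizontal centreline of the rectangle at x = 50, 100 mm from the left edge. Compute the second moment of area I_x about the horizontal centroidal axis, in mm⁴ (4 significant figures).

I_x ≈ 4.243 × 10⁶ mm⁴

Decompose the section into non-overlapping parts with the origin at the bottom-left of its bounding rectangle.
Plate: 150 × 70, A = 10 500 mm², y = 35 mm, Ī = 4 287 500 mm⁴.
Hole 1 (subtracted): ⌀26, A = 530.929 mm², y = 35 mm, Ī = 22431.8 mm⁴.
Hole 2 (subtracted): ⌀26, A = 530.929 mm², y = 35 mm, Ī = 22431.8 mm⁴.
By symmetry the centroid is at mid-height, ȳ = 35 mm.
All pieces are centred on the horizontal centroidal axis, so I = ΣĪ (holes subtracted) = 4 242 636 mm⁴.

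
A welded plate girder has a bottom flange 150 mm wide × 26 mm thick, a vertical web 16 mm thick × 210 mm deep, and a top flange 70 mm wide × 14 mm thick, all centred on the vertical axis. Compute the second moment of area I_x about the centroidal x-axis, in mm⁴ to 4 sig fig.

I_x ≈ 6.428 × 10⁷ mm⁴

Split into non-overlapping primitives; take the origin at the lower-left of the bounding box.
Bottom plate: 150 × 26, A = 3 900 mm², y = 13 mm, Ī = 219 700 mm⁴.
Web plate: 16 × 210, A = 3 360 mm², y = 131 mm, Ī = 12 348 000 mm⁴.
Top plate: 70 × 14, A = 980 mm², y = 243 mm, Ī = 16006.7 mm⁴.
Centroid: ȳ = ΣA·y / ΣA = 88.4709 mm.
Transfer each piece to the centroidal x-axis using Ī + A·d² with d = y − 88.4709:
  bottom plate: d = -75.4709 mm → contributes +22 433 526 mm⁴
  web plate: d = 42.5291 mm → contributes +18 425 321 mm⁴
  top plate: d = 154.529 mm → contributes +23 417 672 mm⁴
Total I = 64 276 520 mm⁴.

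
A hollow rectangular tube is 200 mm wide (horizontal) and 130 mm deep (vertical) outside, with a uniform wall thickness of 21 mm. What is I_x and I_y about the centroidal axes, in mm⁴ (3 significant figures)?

Decompose the section into non-overlapping parts with the origin at the bottom-left of its bounding rectangle.
Outer rectangle: 200 × 130, A = 26 000 mm², y = 65 mm, Ī = 36 616 667 mm⁴.
Inner void (subtracted): 158 × 88, A = 13 904 mm², y = 65 mm, Ī = 8 972 715 mm⁴.
By symmetry the centroid is at mid-height, ȳ = 65 mm.
All pieces are centred on the centroidal x-axis, so I = ΣĪ (holes subtracted) = 27 643 952 mm⁴.
Repeating about the centroidal y-axis gives I_y = 57 741 712 mm⁴.

I_x ≈ 2.76 × 10⁷ mm⁴, I_y ≈ 5.77 × 10⁷ mm⁴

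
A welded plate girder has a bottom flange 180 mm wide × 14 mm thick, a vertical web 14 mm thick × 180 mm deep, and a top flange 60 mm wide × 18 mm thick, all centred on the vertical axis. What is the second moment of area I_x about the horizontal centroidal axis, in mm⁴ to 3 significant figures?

Decompose the section into non-overlapping parts with the origin at the bottom-left of its bounding rectangle.
Bottom plate: 180 × 14, A = 2 520 mm², y = 7 mm, Ī = 41 160 mm⁴.
Web plate: 14 × 180, A = 2 520 mm², y = 104 mm, Ī = 6 804 000 mm⁴.
Top plate: 60 × 18, A = 1 080 mm², y = 203 mm, Ī = 29 160 mm⁴.
Centroid: ȳ = ΣA·y / ΣA = 81.529 mm.
Transfer each piece to the horizontal centroidal axis using Ī + A·d² with d = y − 81.529:
  bottom plate: d = -74.529 mm → contributes +14 038 836 mm⁴
  web plate: d = 22.471 mm → contributes +8 076 417 mm⁴
  top plate: d = 121.47 mm → contributes +15 964 672 mm⁴
Total I = 38 079 925 mm⁴.

I_x ≈ 3.81 × 10⁷ mm⁴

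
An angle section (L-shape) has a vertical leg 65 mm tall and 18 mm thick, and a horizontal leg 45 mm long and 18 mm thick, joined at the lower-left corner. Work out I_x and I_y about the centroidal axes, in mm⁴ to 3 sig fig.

Decompose the section into non-overlapping parts with the origin at the bottom-left of its bounding rectangle.
Vertical leg: 18 × 65, A = 1 170 mm², y = 32.5 mm, Ī = 411 938 mm⁴.
Horizontal leg (remainder): 27 × 18, A = 486 mm², y = 9 mm, Ī = 13 122 mm⁴.
Centroid: ȳ = ΣA·y / ΣA = 25.603 mm.
Transfer each piece to the centroidal x-axis using Ī + A·d² with d = y − 25.603:
  vertical leg: d = 6.8967 mm → contributes +467 589 mm⁴
  horizontal leg (remainder): d = -16.603 mm → contributes +147 097 mm⁴
Total I = 614 685 mm⁴.
For the y-axis: x̄ = 15.603 mm.
Repeating about the centroidal y-axis gives I_y = 234 945 mm⁴.

I_x ≈ 6.15 × 10⁵ mm⁴, I_y ≈ 2.35 × 10⁵ mm⁴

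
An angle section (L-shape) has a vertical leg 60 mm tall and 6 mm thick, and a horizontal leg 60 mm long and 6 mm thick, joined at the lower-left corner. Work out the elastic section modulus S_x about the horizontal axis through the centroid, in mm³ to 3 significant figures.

S_x ≈ 5450 mm³

Split into non-overlapping primitives; take the origin at the lower-left of the bounding box.
Vertical leg: 6 × 60, A = 360 mm², y = 30 mm, Ī = 108 000 mm⁴.
Horizontal leg (remainder): 54 × 6, A = 324 mm², y = 3 mm, Ī = 972 mm⁴.
Centroid: ȳ = ΣA·y / ΣA = 17.211 mm.
Transfer each piece to the horizontal axis through the centroid using Ī + A·d² with d = y − 17.211:
  vertical leg: d = 12.789 mm → contributes +166 885 mm⁴
  horizontal leg (remainder): d = -14.211 mm → contributes +66 400 mm⁴
Total I = 233 286 mm⁴.
Extreme fibre distance c = 42.789 mm; S = I/c = 5451.9 mm³.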